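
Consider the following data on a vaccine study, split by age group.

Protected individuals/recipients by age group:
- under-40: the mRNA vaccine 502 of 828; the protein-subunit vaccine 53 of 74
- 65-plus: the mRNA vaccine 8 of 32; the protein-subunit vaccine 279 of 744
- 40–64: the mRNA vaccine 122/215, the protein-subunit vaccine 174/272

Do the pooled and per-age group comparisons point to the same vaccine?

No

Under-40: the mRNA vaccine 502/828 = 60.6%, the protein-subunit vaccine 53/74 = 71.6% → the protein-subunit vaccine
65-plus: the mRNA vaccine 8/32 = 25.0%, the protein-subunit vaccine 279/744 = 37.5% → the protein-subunit vaccine
40–64: the mRNA vaccine 122/215 = 56.7%, the protein-subunit vaccine 174/272 = 64.0% → the protein-subunit vaccine
Overall: the mRNA vaccine 632/1075 = 58.8%, the protein-subunit vaccine 506/1090 = 46.4% → the mRNA vaccine
The protein-subunit vaccine wins each age group but the mRNA vaccine wins overall — the comparison reverses. The protein-subunit vaccine's recipients skew toward 65-plus, which has a lower base rate.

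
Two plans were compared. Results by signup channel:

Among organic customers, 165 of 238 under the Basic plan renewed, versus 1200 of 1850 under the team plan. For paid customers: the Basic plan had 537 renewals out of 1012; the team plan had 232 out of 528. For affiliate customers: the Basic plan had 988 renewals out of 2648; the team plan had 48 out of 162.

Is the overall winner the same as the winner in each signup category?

No

Organic: the Basic plan 165/238 = 69.3%, the team plan 1200/1850 = 64.9% → the Basic plan
Paid: the Basic plan 537/1012 = 53.1%, the team plan 232/528 = 43.9% → the Basic plan
Affiliate: the Basic plan 988/2648 = 37.3%, the team plan 48/162 = 29.6% → the Basic plan
Overall: the Basic plan 1690/3898 = 43.4%, the team plan 1480/2540 = 58.3% → the team plan
The Basic plan wins each signup group but the team plan wins overall — the comparison reverses. The Basic plan's customers skew toward affiliate, which has a lower base rate.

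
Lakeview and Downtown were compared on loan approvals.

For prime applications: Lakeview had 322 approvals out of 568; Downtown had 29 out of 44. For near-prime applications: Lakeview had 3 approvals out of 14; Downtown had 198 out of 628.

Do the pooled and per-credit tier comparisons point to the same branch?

No

Prime: Lakeview 322/568 = 56.7%, Downtown 29/44 = 65.9% → Downtown
Near-prime: Lakeview 3/14 = 21.4%, Downtown 198/628 = 31.5% → Downtown
Overall: Lakeview 325/582 = 55.8%, Downtown 227/672 = 33.8% → Lakeview
Downtown wins each credit group but Lakeview wins overall — the comparison reverses. Downtown's applications skew toward near-prime, which has a lower base rate.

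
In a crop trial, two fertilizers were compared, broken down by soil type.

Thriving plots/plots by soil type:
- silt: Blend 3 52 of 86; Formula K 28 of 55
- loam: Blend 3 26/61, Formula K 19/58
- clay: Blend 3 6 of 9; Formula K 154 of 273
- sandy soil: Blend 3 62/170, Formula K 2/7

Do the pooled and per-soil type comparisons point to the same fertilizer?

Silt: Blend 3 52/86 = 60.5%, Formula K 28/55 = 50.9% → Blend 3
Loam: Blend 3 26/61 = 42.6%, Formula K 19/58 = 32.8% → Blend 3
Clay: Blend 3 6/9 = 66.7%, Formula K 154/273 = 56.4% → Blend 3
Sandy soil: Blend 3 62/170 = 36.5%, Formula K 2/7 = 28.6% → Blend 3
Overall: Blend 3 146/326 = 44.8%, Formula K 203/393 = 51.7% → Formula K
Blend 3 wins each soil group but Formula K wins overall — the comparison reverses. Blend 3's plots skew toward sandy soil, which has a lower base rate.

No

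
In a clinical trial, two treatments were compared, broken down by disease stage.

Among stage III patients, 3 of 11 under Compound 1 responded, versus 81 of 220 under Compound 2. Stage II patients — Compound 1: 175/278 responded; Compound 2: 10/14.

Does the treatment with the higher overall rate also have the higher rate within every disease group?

Stage III: Compound 1 3/11 = 27.3%, Compound 2 81/220 = 36.8% → Compound 2
Stage II: Compound 1 175/278 = 62.9%, Compound 2 10/14 = 71.4% → Compound 2
Overall: Compound 1 178/289 = 61.6%, Compound 2 91/234 = 38.9% → Compound 1
Compound 2 wins each disease group but Compound 1 wins overall — the comparison reverses. Compound 2's patients skew toward stage III, which has a lower base rate.

No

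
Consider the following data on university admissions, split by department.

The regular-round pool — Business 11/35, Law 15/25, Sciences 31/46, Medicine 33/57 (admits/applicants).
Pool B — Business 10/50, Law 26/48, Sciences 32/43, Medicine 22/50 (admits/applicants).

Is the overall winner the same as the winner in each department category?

Business: the regular-round pool 11/35 = 31.4%, Pool B 10/50 = 20.0% → the regular-round pool
Law: the regular-round pool 15/25 = 60.0%, Pool B 26/48 = 54.2% → the regular-round pool
Sciences: the regular-round pool 31/46 = 67.4%, Pool B 32/43 = 74.4% → Pool B
Medicine: the regular-round pool 33/57 = 57.9%, Pool B 22/50 = 44.0% → the regular-round pool
Overall: the regular-round pool 90/163 = 55.2%, Pool B 90/191 = 47.1% → the regular-round pool
Neither sweeps: the regular-round pool wins 3 of 4 groups, Pool B wins 1. The regular-round pool wins overall but not every group — no Simpson reversal.

No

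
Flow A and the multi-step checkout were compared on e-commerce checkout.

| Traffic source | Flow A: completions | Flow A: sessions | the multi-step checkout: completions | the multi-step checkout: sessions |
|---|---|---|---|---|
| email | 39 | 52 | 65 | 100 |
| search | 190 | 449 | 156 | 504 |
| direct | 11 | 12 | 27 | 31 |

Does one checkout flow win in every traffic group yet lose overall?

Email: Flow A 39/52 = 75.0%, the multi-step checkout 65/100 = 65.0% → Flow A
Search: Flow A 190/449 = 42.3%, the multi-step checkout 156/504 = 31.0% → Flow A
Direct: Flow A 11/12 = 91.7%, the multi-step checkout 27/31 = 87.1% → Flow A
Overall: Flow A 240/513 = 46.8%, the multi-step checkout 248/635 = 39.1% → Flow A
Flow A wins overall and in every traffic group — no reversal.

No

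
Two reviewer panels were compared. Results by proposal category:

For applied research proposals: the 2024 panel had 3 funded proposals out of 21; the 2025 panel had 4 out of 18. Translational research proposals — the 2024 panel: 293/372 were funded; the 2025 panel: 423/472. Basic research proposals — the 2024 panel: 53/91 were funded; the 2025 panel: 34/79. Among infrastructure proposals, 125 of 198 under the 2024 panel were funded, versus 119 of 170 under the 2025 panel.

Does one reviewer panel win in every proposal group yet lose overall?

Applied research: the 2024 panel 3/21 = 14.3%, the 2025 panel 4/18 = 22.2% → the 2025 panel
Translational research: the 2024 panel 293/372 = 78.8%, the 2025 panel 423/472 = 89.6% → the 2025 panel
Basic research: the 2024 panel 53/91 = 58.2%, the 2025 panel 34/79 = 43.0% → the 2024 panel
Infrastructure: the 2024 panel 125/198 = 63.1%, the 2025 panel 119/170 = 70.0% → the 2025 panel
Overall: the 2024 panel 474/682 = 69.5%, the 2025 panel 580/739 = 78.5% → the 2025 panel
Neither sweeps: the 2024 panel wins 1 of 4 groups, the 2025 panel wins 3. The 2025 panel wins overall but not every group — no Simpson reversal.

No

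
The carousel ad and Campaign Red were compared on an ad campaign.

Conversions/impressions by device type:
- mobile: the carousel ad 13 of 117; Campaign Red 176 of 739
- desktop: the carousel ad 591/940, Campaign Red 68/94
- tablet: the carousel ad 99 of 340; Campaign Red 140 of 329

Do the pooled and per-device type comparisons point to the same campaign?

No

Mobile: the carousel ad 13/117 = 11.1%, Campaign Red 176/739 = 23.8% → Campaign Red
Desktop: the carousel ad 591/940 = 62.9%, Campaign Red 68/94 = 72.3% → Campaign Red
Tablet: the carousel ad 99/340 = 29.1%, Campaign Red 140/329 = 42.6% → Campaign Red
Overall: the carousel ad 703/1397 = 50.3%, Campaign Red 384/1162 = 33.0% → the carousel ad
Campaign Red wins each device group but the carousel ad wins overall — the comparison reverses. Campaign Red's impressions skew toward mobile, which has a lower base rate.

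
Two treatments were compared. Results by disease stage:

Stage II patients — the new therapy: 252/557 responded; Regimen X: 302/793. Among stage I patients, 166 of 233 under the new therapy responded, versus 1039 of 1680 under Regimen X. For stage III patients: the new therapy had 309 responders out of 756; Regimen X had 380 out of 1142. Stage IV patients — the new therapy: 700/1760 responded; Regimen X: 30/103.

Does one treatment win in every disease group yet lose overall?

Yes

Stage II: the new therapy 252/557 = 45.2%, Regimen X 302/793 = 38.1% → the new therapy
Stage I: the new therapy 166/233 = 71.2%, Regimen X 1039/1680 = 61.8% → the new therapy
Stage III: the new therapy 309/756 = 40.9%, Regimen X 380/1142 = 33.3% → the new therapy
Stage IV: the new therapy 700/1760 = 39.8%, Regimen X 30/103 = 29.1% → the new therapy
Overall: the new therapy 1427/3306 = 43.2%, Regimen X 1751/3718 = 47.1% → Regimen X
The new therapy wins each disease group but Regimen X wins overall — the comparison reverses. The new therapy's patients skew toward stage IV, which has a lower base rate.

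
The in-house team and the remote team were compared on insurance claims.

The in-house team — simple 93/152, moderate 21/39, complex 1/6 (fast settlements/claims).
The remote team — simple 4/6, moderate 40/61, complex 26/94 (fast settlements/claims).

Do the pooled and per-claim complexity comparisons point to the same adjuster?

Simple: the in-house team 93/152 = 61.2%, the remote team 4/6 = 66.7% → the remote team
Moderate: the in-house team 21/39 = 53.8%, the remote team 40/61 = 65.6% → the remote team
Complex: the in-house team 1/6 = 16.7%, the remote team 26/94 = 27.7% → the remote team
Overall: the in-house team 115/197 = 58.4%, the remote team 70/161 = 43.5% → the in-house team
The remote team wins each claim group but the in-house team wins overall — the comparison reverses. The remote team's claims skew toward complex, which has a lower base rate.

No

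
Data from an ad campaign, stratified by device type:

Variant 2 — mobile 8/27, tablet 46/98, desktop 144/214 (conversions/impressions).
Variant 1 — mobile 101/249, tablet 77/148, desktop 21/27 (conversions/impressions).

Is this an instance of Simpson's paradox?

Yes

Mobile: Variant 2 8/27 = 29.6%, Variant 1 101/249 = 40.6% → Variant 1
Tablet: Variant 2 46/98 = 46.9%, Variant 1 77/148 = 52.0% → Variant 1
Desktop: Variant 2 144/214 = 67.3%, Variant 1 21/27 = 77.8% → Variant 1
Overall: Variant 2 198/339 = 58.4%, Variant 1 199/424 = 46.9% → Variant 2
Variant 1 wins each device group but Variant 2 wins overall — the comparison reverses. Variant 1's impressions skew toward mobile, which has a lower base rate.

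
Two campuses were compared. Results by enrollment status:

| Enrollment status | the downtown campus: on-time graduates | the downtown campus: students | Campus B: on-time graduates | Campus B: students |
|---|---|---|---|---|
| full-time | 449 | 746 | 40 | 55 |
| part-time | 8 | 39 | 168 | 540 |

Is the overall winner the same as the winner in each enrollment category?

No

Full-time: the downtown campus 449/746 = 60.2%, Campus B 40/55 = 72.7% → Campus B
Part-time: the downtown campus 8/39 = 20.5%, Campus B 168/540 = 31.1% → Campus B
Overall: the downtown campus 457/785 = 58.2%, Campus B 208/595 = 35.0% → the downtown campus
Campus B wins each enrollment group but the downtown campus wins overall — the comparison reverses. Campus B's students skew toward part-time, which has a lower base rate.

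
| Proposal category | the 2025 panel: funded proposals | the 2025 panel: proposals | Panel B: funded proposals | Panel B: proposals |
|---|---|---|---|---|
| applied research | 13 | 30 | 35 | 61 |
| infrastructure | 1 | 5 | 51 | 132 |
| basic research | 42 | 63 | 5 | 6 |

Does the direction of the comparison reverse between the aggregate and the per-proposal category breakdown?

Yes

Applied research: the 2025 panel 13/30 = 43.3%, Panel B 35/61 = 57.4% → Panel B
Infrastructure: the 2025 panel 1/5 = 20.0%, Panel B 51/132 = 38.6% → Panel B
Basic research: the 2025 panel 42/63 = 66.7%, Panel B 5/6 = 83.3% → Panel B
Overall: the 2025 panel 56/98 = 57.1%, Panel B 91/199 = 45.7% → the 2025 panel
Panel B wins each proposal group but the 2025 panel wins overall — the comparison reverses. Panel B's proposals skew toward infrastructure, which has a lower base rate.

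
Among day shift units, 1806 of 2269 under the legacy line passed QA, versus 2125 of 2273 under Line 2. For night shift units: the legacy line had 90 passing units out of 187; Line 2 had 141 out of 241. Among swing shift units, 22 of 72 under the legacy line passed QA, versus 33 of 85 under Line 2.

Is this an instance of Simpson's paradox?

Day shift: the legacy line 1806/2269 = 79.6%, Line 2 2125/2273 = 93.5% → Line 2
Night shift: the legacy line 90/187 = 48.1%, Line 2 141/241 = 58.5% → Line 2
Swing shift: the legacy line 22/72 = 30.6%, Line 2 33/85 = 38.8% → Line 2
Overall: the legacy line 1918/2528 = 75.9%, Line 2 2299/2599 = 88.5% → Line 2
Line 2 wins overall and in every shift group — no reversal.

No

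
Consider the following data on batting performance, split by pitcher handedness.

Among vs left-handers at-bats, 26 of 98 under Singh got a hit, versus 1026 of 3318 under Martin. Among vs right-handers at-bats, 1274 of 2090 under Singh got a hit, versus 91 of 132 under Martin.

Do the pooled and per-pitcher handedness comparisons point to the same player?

No

Vs left-handers: Singh 26/98 = 26.5%, Martin 1026/3318 = 30.9% → Martin
Vs right-handers: Singh 1274/2090 = 61.0%, Martin 91/132 = 68.9% → Martin
Overall: Singh 1300/2188 = 59.4%, Martin 1117/3450 = 32.4% → Singh
Martin wins each pitcher group but Singh wins overall — the comparison reverses. Martin's at-bats skew toward vs left-handers, which has a lower base rate.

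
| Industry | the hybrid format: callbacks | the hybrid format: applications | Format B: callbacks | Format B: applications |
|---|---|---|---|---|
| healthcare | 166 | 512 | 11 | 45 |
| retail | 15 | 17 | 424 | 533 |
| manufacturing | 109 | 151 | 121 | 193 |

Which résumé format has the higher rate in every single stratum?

Healthcare: the hybrid format 166/512 = 32.4%, Format B 11/45 = 24.4% → the hybrid format
Retail: the hybrid format 15/17 = 88.2%, Format B 424/533 = 79.5% → the hybrid format
Manufacturing: the hybrid format 109/151 = 72.2%, Format B 121/193 = 62.7% → the hybrid format
The hybrid format has the higher rate in all 3 groups.

the hybrid format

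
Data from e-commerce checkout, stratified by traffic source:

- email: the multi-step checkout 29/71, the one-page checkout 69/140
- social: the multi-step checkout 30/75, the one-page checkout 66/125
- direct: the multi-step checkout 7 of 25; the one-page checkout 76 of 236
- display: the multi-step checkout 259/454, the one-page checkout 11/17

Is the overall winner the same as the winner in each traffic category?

Email: the multi-step checkout 29/71 = 40.8%, the one-page checkout 69/140 = 49.3% → the one-page checkout
Social: the multi-step checkout 30/75 = 40.0%, the one-page checkout 66/125 = 52.8% → the one-page checkout
Direct: the multi-step checkout 7/25 = 28.0%, the one-page checkout 76/236 = 32.2% → the one-page checkout
Display: the multi-step checkout 259/454 = 57.0%, the one-page checkout 11/17 = 64.7% → the one-page checkout
Overall: the multi-step checkout 325/625 = 52.0%, the one-page checkout 222/518 = 42.9% → the multi-step checkout
The one-page checkout wins each traffic group but the multi-step checkout wins overall — the comparison reverses. The one-page checkout's sessions skew toward direct, which has a lower base rate.

No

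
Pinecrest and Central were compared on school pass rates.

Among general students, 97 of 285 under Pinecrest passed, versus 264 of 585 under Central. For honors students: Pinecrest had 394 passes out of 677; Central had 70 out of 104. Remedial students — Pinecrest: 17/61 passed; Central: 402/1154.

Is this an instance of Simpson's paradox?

Yes

General: Pinecrest 97/285 = 34.0%, Central 264/585 = 45.1% → Central
Honors: Pinecrest 394/677 = 58.2%, Central 70/104 = 67.3% → Central
Remedial: Pinecrest 17/61 = 27.9%, Central 402/1154 = 34.8% → Central
Overall: Pinecrest 508/1023 = 49.7%, Central 736/1843 = 39.9% → Pinecrest
Central wins each student group but Pinecrest wins overall — the comparison reverses. Central's students skew toward remedial, which has a lower base rate.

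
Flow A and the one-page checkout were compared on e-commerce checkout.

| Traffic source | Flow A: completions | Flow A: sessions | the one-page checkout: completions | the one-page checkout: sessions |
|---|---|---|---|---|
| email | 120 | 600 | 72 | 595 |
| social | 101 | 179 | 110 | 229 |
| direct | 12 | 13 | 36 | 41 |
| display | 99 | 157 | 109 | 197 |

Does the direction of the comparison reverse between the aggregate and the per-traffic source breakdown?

Email: Flow A 120/600 = 20.0%, the one-page checkout 72/595 = 12.1% → Flow A
Social: Flow A 101/179 = 56.4%, the one-page checkout 110/229 = 48.0% → Flow A
Direct: Flow A 12/13 = 92.3%, the one-page checkout 36/41 = 87.8% → Flow A
Display: Flow A 99/157 = 63.1%, the one-page checkout 109/197 = 55.3% → Flow A
Overall: Flow A 332/949 = 35.0%, the one-page checkout 327/1062 = 30.8% → Flow A
Flow A wins overall and in every traffic group — no reversal.

No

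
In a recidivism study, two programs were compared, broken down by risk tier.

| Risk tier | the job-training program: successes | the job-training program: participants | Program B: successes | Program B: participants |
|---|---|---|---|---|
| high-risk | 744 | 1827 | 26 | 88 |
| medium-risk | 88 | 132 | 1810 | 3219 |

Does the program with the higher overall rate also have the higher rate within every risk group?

High-risk: the job-training program 744/1827 = 40.7%, Program B 26/88 = 29.5% → the job-training program
Medium-risk: the job-training program 88/132 = 66.7%, Program B 1810/3219 = 56.2% → the job-training program
Overall: the job-training program 832/1959 = 42.5%, Program B 1836/3307 = 55.5% → Program B
The job-training program wins each risk group but Program B wins overall — the comparison reverses. The job-training program's participants skew toward high-risk, which has a lower base rate.

No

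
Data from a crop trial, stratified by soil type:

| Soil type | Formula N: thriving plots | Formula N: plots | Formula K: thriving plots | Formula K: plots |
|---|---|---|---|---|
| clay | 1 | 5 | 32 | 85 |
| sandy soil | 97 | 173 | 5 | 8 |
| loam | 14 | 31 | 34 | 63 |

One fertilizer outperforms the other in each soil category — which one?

Clay: Formula N 1/5 = 20.0%, Formula K 32/85 = 37.6% → Formula K
Sandy soil: Formula N 97/173 = 56.1%, Formula K 5/8 = 62.5% → Formula K
Loam: Formula N 14/31 = 45.2%, Formula K 34/63 = 54.0% → Formula K
Formula K has the higher rate in all 3 groups.

Formula K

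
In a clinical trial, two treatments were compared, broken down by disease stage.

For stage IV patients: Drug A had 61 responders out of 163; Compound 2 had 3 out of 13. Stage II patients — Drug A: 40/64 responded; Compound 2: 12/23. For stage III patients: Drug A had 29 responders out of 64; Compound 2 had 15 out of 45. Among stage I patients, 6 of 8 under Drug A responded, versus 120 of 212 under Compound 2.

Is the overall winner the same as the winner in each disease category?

No

Stage IV: Drug A 61/163 = 37.4%, Compound 2 3/13 = 23.1% → Drug A
Stage II: Drug A 40/64 = 62.5%, Compound 2 12/23 = 52.2% → Drug A
Stage III: Drug A 29/64 = 45.3%, Compound 2 15/45 = 33.3% → Drug A
Stage I: Drug A 6/8 = 75.0%, Compound 2 120/212 = 56.6% → Drug A
Overall: Drug A 136/299 = 45.5%, Compound 2 150/293 = 51.2% → Compound 2
Drug A wins each disease group but Compound 2 wins overall — the comparison reverses. Drug A's patients skew toward stage IV, which has a lower base rate.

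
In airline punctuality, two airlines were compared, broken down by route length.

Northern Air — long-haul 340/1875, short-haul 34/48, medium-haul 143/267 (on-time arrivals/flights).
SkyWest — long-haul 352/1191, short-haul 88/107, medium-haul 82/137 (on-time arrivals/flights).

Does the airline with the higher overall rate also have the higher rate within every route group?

Yes

Long-haul: Northern Air 340/1875 = 18.1%, SkyWest 352/1191 = 29.6% → SkyWest
Short-haul: Northern Air 34/48 = 70.8%, SkyWest 88/107 = 82.2% → SkyWest
Medium-haul: Northern Air 143/267 = 53.6%, SkyWest 82/137 = 59.9% → SkyWest
Overall: Northern Air 517/2190 = 23.6%, SkyWest 522/1435 = 36.4% → SkyWest
SkyWest wins overall and in every route group — no reversal.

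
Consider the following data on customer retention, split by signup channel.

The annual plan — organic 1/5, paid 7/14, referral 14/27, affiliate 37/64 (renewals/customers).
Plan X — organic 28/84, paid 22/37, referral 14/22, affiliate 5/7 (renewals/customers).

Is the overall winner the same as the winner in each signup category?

Organic: the annual plan 1/5 = 20.0%, Plan X 28/84 = 33.3% → Plan X
Paid: the annual plan 7/14 = 50.0%, Plan X 22/37 = 59.5% → Plan X
Referral: the annual plan 14/27 = 51.9%, Plan X 14/22 = 63.6% → Plan X
Affiliate: the annual plan 37/64 = 57.8%, Plan X 5/7 = 71.4% → Plan X
Overall: the annual plan 59/110 = 53.6%, Plan X 69/150 = 46.0% → the annual plan
Plan X wins each signup group but the annual plan wins overall — the comparison reverses. Plan X's customers skew toward organic, which has a lower base rate.

No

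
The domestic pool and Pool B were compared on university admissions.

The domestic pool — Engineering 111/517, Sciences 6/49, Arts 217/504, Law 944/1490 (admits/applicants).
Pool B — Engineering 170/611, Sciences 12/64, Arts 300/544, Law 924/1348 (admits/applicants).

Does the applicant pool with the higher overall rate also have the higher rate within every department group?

Engineering: the domestic pool 111/517 = 21.5%, Pool B 170/611 = 27.8% → Pool B
Sciences: the domestic pool 6/49 = 12.2%, Pool B 12/64 = 18.8% → Pool B
Arts: the domestic pool 217/504 = 43.1%, Pool B 300/544 = 55.1% → Pool B
Law: the domestic pool 944/1490 = 63.4%, Pool B 924/1348 = 68.5% → Pool B
Overall: the domestic pool 1278/2560 = 49.9%, Pool B 1406/2567 = 54.8% → Pool B
Pool B wins overall and in every department group — no reversal.

Yes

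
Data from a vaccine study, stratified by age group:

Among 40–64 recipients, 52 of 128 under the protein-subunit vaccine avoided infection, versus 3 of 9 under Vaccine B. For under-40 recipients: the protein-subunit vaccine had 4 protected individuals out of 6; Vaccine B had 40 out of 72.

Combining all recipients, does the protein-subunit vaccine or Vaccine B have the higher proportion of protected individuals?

Vaccine B

40–64: the protein-subunit vaccine 52/128 = 40.6%, Vaccine B 3/9 = 33.3% → the protein-subunit vaccine
Under-40: the protein-subunit vaccine 4/6 = 66.7%, Vaccine B 40/72 = 55.6% → the protein-subunit vaccine
Overall: the protein-subunit vaccine 56/134 = 41.8%, Vaccine B 43/81 = 53.1% → Vaccine B
(The protein-subunit vaccine wins every age group but Vaccine B wins overall — the protein-subunit vaccine's recipients skew toward the low-rate 40–64 group.)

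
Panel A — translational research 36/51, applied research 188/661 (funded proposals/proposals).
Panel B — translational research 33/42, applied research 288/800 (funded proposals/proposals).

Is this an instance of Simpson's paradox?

No

Translational research: Panel A 36/51 = 70.6%, Panel B 33/42 = 78.6% → Panel B
Applied research: Panel A 188/661 = 28.4%, Panel B 288/800 = 36.0% → Panel B
Overall: Panel A 224/712 = 31.5%, Panel B 321/842 = 38.1% → Panel B
Panel B wins overall and in every proposal group — no reversal.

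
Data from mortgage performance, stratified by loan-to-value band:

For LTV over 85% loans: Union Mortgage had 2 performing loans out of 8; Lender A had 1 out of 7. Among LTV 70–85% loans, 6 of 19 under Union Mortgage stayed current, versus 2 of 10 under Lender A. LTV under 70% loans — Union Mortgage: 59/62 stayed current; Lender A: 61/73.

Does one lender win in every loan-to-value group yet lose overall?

LTV over 85%: Union Mortgage 2/8 = 25.0%, Lender A 1/7 = 14.3% → Union Mortgage
LTV 70–85%: Union Mortgage 6/19 = 31.6%, Lender A 2/10 = 20.0% → Union Mortgage
LTV under 70%: Union Mortgage 59/62 = 95.2%, Lender A 61/73 = 83.6% → Union Mortgage
Overall: Union Mortgage 67/89 = 75.3%, Lender A 64/90 = 71.1% → Union Mortgage
Union Mortgage wins overall and in every loan-to-value group — no reversal.

No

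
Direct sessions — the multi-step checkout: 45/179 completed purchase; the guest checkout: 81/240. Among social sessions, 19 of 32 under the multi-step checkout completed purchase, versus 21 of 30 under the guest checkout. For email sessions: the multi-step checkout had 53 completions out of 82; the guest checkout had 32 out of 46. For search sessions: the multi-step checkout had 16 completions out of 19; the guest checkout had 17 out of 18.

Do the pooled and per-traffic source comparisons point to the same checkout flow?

Yes

Direct: the multi-step checkout 45/179 = 25.1%, the guest checkout 81/240 = 33.8% → the guest checkout
Social: the multi-step checkout 19/32 = 59.4%, the guest checkout 21/30 = 70.0% → the guest checkout
Email: the multi-step checkout 53/82 = 64.6%, the guest checkout 32/46 = 69.6% → the guest checkout
Search: the multi-step checkout 16/19 = 84.2%, the guest checkout 17/18 = 94.4% → the guest checkout
Overall: the multi-step checkout 133/312 = 42.6%, the guest checkout 151/334 = 45.2% → the guest checkout
The guest checkout wins overall and in every traffic group — no reversal.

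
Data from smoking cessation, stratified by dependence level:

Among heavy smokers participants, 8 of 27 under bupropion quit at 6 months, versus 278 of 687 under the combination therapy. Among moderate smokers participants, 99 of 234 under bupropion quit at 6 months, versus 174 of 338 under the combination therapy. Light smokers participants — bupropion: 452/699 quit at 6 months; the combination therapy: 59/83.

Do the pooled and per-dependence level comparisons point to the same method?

No

Heavy smokers: bupropion 8/27 = 29.6%, the combination therapy 278/687 = 40.5% → the combination therapy
Moderate smokers: bupropion 99/234 = 42.3%, the combination therapy 174/338 = 51.5% → the combination therapy
Light smokers: bupropion 452/699 = 64.7%, the combination therapy 59/83 = 71.1% → the combination therapy
Overall: bupropion 559/960 = 58.2%, the combination therapy 511/1108 = 46.1% → bupropion
The combination therapy wins each dependence group but bupropion wins overall — the comparison reverses. The combination therapy's participants skew toward heavy smokers, which has a lower base rate.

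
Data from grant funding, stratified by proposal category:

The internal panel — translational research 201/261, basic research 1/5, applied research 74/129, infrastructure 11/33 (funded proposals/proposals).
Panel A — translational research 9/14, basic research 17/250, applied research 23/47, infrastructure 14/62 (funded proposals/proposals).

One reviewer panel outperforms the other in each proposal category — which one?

the internal panel

Translational research: the internal panel 201/261 = 77.0%, Panel A 9/14 = 64.3% → the internal panel
Basic research: the internal panel 1/5 = 20.0%, Panel A 17/250 = 6.8% → the internal panel
Applied research: the internal panel 74/129 = 57.4%, Panel A 23/47 = 48.9% → the internal panel
Infrastructure: the internal panel 11/33 = 33.3%, Panel A 14/62 = 22.6% → the internal panel
The internal panel has the higher rate in all 4 groups.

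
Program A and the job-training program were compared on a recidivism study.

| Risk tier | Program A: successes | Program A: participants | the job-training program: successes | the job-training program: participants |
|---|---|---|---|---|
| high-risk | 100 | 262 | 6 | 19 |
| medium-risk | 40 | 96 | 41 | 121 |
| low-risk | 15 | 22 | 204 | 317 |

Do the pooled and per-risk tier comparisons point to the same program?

No

High-risk: Program A 100/262 = 38.2%, the job-training program 6/19 = 31.6% → Program A
Medium-risk: Program A 40/96 = 41.7%, the job-training program 41/121 = 33.9% → Program A
Low-risk: Program A 15/22 = 68.2%, the job-training program 204/317 = 64.4% → Program A
Overall: Program A 155/380 = 40.8%, the job-training program 251/457 = 54.9% → the job-training program
Program A wins each risk group but the job-training program wins overall — the comparison reverses. Program A's participants skew toward high-risk, which has a lower base rate.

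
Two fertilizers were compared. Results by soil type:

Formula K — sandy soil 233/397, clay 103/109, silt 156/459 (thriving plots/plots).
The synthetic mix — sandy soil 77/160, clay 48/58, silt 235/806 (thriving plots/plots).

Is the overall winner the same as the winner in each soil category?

Yes

Sandy soil: Formula K 233/397 = 58.7%, the synthetic mix 77/160 = 48.1% → Formula K
Clay: Formula K 103/109 = 94.5%, the synthetic mix 48/58 = 82.8% → Formula K
Silt: Formula K 156/459 = 34.0%, the synthetic mix 235/806 = 29.2% → Formula K
Overall: Formula K 492/965 = 51.0%, the synthetic mix 360/1024 = 35.2% → Formula K
Formula K wins overall and in every soil group — no reversal.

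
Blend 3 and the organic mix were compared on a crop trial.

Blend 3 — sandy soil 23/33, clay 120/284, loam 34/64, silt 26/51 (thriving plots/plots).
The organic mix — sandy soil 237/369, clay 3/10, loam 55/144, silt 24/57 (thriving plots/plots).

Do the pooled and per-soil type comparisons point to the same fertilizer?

No

Sandy soil: Blend 3 23/33 = 69.7%, the organic mix 237/369 = 64.2% → Blend 3
Clay: Blend 3 120/284 = 42.3%, the organic mix 3/10 = 30.0% → Blend 3
Loam: Blend 3 34/64 = 53.1%, the organic mix 55/144 = 38.2% → Blend 3
Silt: Blend 3 26/51 = 51.0%, the organic mix 24/57 = 42.1% → Blend 3
Overall: Blend 3 203/432 = 47.0%, the organic mix 319/580 = 55.0% → the organic mix
Blend 3 wins each soil group but the organic mix wins overall — the comparison reverses. Blend 3's plots skew toward clay, which has a lower base rate.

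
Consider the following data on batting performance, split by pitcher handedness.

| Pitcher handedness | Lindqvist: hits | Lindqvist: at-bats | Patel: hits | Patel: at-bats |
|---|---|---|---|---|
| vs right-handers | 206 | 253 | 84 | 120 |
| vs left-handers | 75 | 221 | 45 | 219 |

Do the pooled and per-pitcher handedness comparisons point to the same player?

Vs right-handers: Lindqvist 206/253 = 81.4%, Patel 84/120 = 70.0% → Lindqvist
Vs left-handers: Lindqvist 75/221 = 33.9%, Patel 45/219 = 20.5% → Lindqvist
Overall: Lindqvist 281/474 = 59.3%, Patel 129/339 = 38.1% → Lindqvist
Lindqvist wins overall and in every pitcher group — no reversal.

Yes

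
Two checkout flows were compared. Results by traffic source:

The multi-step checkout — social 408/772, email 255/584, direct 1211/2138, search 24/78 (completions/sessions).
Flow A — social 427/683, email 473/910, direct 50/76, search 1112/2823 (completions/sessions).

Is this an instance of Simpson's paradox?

Social: the multi-step checkout 408/772 = 52.8%, Flow A 427/683 = 62.5% → Flow A
Email: the multi-step checkout 255/584 = 43.7%, Flow A 473/910 = 52.0% → Flow A
Direct: the multi-step checkout 1211/2138 = 56.6%, Flow A 50/76 = 65.8% → Flow A
Search: the multi-step checkout 24/78 = 30.8%, Flow A 1112/2823 = 39.4% → Flow A
Overall: the multi-step checkout 1898/3572 = 53.1%, Flow A 2062/4492 = 45.9% → the multi-step checkout
Flow A wins each traffic group but the multi-step checkout wins overall — the comparison reverses. Flow A's sessions skew toward search, which has a lower base rate.

Yes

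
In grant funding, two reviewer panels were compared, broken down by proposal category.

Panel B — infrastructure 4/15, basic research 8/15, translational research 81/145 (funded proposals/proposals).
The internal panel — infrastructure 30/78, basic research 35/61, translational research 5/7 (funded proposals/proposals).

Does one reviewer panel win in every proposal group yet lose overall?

Infrastructure: Panel B 4/15 = 26.7%, the internal panel 30/78 = 38.5% → the internal panel
Basic research: Panel B 8/15 = 53.3%, the internal panel 35/61 = 57.4% → the internal panel
Translational research: Panel B 81/145 = 55.9%, the internal panel 5/7 = 71.4% → the internal panel
Overall: Panel B 93/175 = 53.1%, the internal panel 70/146 = 47.9% → Panel B
The internal panel wins each proposal group but Panel B wins overall — the comparison reverses. The internal panel's proposals skew toward infrastructure, which has a lower base rate.

Yes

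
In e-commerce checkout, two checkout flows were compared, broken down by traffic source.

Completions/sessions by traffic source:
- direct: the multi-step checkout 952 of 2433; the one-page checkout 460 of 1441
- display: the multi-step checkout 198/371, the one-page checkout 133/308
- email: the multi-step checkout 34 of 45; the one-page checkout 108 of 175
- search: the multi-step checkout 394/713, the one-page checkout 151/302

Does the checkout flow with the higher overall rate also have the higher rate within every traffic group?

Yes

Direct: the multi-step checkout 952/2433 = 39.1%, the one-page checkout 460/1441 = 31.9% → the multi-step checkout
Display: the multi-step checkout 198/371 = 53.4%, the one-page checkout 133/308 = 43.2% → the multi-step checkout
Email: the multi-step checkout 34/45 = 75.6%, the one-page checkout 108/175 = 61.7% → the multi-step checkout
Search: the multi-step checkout 394/713 = 55.3%, the one-page checkout 151/302 = 50.0% → the multi-step checkout
Overall: the multi-step checkout 1578/3562 = 44.3%, the one-page checkout 852/2226 = 38.3% → the multi-step checkout
The multi-step checkout wins overall and in every traffic group — no reversal.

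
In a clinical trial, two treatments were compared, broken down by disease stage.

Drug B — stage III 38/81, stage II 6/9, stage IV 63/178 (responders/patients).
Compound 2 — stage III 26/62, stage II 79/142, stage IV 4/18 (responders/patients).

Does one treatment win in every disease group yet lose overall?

Yes

Stage III: Drug B 38/81 = 46.9%, Compound 2 26/62 = 41.9% → Drug B
Stage II: Drug B 6/9 = 66.7%, Compound 2 79/142 = 55.6% → Drug B
Stage IV: Drug B 63/178 = 35.4%, Compound 2 4/18 = 22.2% → Drug B
Overall: Drug B 107/268 = 39.9%, Compound 2 109/222 = 49.1% → Compound 2
Drug B wins each disease group but Compound 2 wins overall — the comparison reverses. Drug B's patients skew toward stage IV, which has a lower base rate.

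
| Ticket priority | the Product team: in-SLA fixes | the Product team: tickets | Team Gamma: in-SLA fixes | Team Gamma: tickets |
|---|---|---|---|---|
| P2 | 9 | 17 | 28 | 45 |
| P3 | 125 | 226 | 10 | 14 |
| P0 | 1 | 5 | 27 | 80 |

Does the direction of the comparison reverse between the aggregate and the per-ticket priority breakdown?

Yes

P2: the Product team 9/17 = 52.9%, Team Gamma 28/45 = 62.2% → Team Gamma
P3: the Product team 125/226 = 55.3%, Team Gamma 10/14 = 71.4% → Team Gamma
P0: the Product team 1/5 = 20.0%, Team Gamma 27/80 = 33.8% → Team Gamma
Overall: the Product team 135/248 = 54.4%, Team Gamma 65/139 = 46.8% → the Product team
Team Gamma wins each ticket group but the Product team wins overall — the comparison reverses. Team Gamma's tickets skew toward P0, which has a lower base rate.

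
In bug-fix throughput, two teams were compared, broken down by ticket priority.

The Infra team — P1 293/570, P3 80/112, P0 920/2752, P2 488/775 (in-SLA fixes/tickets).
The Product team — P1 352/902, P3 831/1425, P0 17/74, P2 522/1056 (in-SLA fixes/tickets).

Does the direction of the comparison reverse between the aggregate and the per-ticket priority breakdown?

P1: the Infra team 293/570 = 51.4%, the Product team 352/902 = 39.0% → the Infra team
P3: the Infra team 80/112 = 71.4%, the Product team 831/1425 = 58.3% → the Infra team
P0: the Infra team 920/2752 = 33.4%, the Product team 17/74 = 23.0% → the Infra team
P2: the Infra team 488/775 = 63.0%, the Product team 522/1056 = 49.4% → the Infra team
Overall: the Infra team 1781/4209 = 42.3%, the Product team 1722/3457 = 49.8% → the Product team
The Infra team wins each ticket group but the Product team wins overall — the comparison reverses. The Infra team's tickets skew toward P0, which has a lower base rate.

Yes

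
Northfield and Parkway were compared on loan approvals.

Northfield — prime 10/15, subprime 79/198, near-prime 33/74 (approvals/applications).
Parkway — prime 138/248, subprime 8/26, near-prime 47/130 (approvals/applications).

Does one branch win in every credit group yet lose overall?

Prime: Northfield 10/15 = 66.7%, Parkway 138/248 = 55.6% → Northfield
Subprime: Northfield 79/198 = 39.9%, Parkway 8/26 = 30.8% → Northfield
Near-prime: Northfield 33/74 = 44.6%, Parkway 47/130 = 36.2% → Northfield
Overall: Northfield 122/287 = 42.5%, Parkway 193/404 = 47.8% → Parkway
Northfield wins each credit group but Parkway wins overall — the comparison reverses. Northfield's applications skew toward subprime, which has a lower base rate.

Yes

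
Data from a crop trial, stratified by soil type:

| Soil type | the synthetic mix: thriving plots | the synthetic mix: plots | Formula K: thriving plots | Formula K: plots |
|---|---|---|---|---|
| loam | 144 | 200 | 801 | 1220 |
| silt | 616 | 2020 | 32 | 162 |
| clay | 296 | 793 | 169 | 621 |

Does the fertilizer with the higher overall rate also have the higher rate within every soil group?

Loam: the synthetic mix 144/200 = 72.0%, Formula K 801/1220 = 65.7% → the synthetic mix
Silt: the synthetic mix 616/2020 = 30.5%, Formula K 32/162 = 19.8% → the synthetic mix
Clay: the synthetic mix 296/793 = 37.3%, Formula K 169/621 = 27.2% → the synthetic mix
Overall: the synthetic mix 1056/3013 = 35.0%, Formula K 1002/2003 = 50.0% → Formula K
The synthetic mix wins each soil group but Formula K wins overall — the comparison reverses. The synthetic mix's plots skew toward silt, which has a lower base rate.

No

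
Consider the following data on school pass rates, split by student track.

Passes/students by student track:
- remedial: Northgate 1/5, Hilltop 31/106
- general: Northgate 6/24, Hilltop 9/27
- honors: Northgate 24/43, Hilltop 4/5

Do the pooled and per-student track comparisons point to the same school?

Remedial: Northgate 1/5 = 20.0%, Hilltop 31/106 = 29.2% → Hilltop
General: Northgate 6/24 = 25.0%, Hilltop 9/27 = 33.3% → Hilltop
Honors: Northgate 24/43 = 55.8%, Hilltop 4/5 = 80.0% → Hilltop
Overall: Northgate 31/72 = 43.1%, Hilltop 44/138 = 31.9% → Northgate
Hilltop wins each student group but Northgate wins overall — the comparison reverses. Hilltop's students skew toward remedial, which has a lower base rate.

No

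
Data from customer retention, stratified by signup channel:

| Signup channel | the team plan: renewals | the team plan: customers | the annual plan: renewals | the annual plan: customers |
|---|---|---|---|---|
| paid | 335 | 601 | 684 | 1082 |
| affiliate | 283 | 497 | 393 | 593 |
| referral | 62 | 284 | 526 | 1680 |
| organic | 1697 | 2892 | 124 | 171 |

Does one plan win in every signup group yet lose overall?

Yes

Paid: the team plan 335/601 = 55.7%, the annual plan 684/1082 = 63.2% → the annual plan
Affiliate: the team plan 283/497 = 56.9%, the annual plan 393/593 = 66.3% → the annual plan
Referral: the team plan 62/284 = 21.8%, the annual plan 526/1680 = 31.3% → the annual plan
Organic: the team plan 1697/2892 = 58.7%, the annual plan 124/171 = 72.5% → the annual plan
Overall: the team plan 2377/4274 = 55.6%, the annual plan 1727/3526 = 49.0% → the team plan
The annual plan wins each signup group but the team plan wins overall — the comparison reverses. The annual plan's customers skew toward referral, which has a lower base rate.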